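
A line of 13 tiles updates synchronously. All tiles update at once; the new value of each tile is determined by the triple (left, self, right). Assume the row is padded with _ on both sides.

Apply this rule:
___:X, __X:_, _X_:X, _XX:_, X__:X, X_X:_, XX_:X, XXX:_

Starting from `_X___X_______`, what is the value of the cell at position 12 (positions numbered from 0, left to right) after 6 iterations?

_XXX_XXXXXXXX
___X________X
XX_XXXXXXXX_X
_X________X_X
_XXXXXXXX_X_X
________X_X_X
position 12 holds X

X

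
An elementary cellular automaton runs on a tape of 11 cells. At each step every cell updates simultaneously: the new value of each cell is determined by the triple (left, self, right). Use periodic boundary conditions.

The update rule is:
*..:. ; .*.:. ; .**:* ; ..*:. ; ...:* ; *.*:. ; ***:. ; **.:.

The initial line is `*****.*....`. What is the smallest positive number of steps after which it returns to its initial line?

step 1: *.......**.
step 2: ..*****.*..
step 3: *.*.......*
step 4: ....*****.*
step 5: .**.*......
step 6: .*....*****
step 7: ...**.*....
step 8: **.*....***
step 9: .....**.*..
step 10: ****.*....*
step 11: .......**.*
step 12: .*****.*...
step 13: .*.......**
step 14: ...*****.*.
step 15: **.*.......
step 16: *....*****.
step 17: ..**.*.....
step 18: *.*....****
step 19: ....**.*...
step 20: ***.*....**
step 21: ......**.*.
step 22: *****.*....

22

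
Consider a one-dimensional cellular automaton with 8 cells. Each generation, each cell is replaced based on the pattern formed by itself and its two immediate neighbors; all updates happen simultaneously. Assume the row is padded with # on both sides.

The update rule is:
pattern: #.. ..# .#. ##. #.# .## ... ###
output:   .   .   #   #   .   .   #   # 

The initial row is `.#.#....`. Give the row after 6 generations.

.#.#.##.
.#.#..#.
.#.#..#.  (fixed point — unchanged through generation 6)

.#.#..#.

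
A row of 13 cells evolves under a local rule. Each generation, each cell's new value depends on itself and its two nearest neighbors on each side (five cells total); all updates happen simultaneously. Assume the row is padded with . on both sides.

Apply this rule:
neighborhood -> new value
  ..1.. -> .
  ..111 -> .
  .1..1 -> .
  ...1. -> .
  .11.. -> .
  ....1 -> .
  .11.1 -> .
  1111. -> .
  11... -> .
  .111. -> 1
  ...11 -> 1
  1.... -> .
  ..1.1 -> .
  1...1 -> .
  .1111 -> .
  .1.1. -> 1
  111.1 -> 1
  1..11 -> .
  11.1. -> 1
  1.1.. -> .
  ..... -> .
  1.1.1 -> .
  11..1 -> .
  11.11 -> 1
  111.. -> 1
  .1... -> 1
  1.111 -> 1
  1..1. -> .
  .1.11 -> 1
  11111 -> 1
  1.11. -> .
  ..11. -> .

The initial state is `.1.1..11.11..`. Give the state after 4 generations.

.....1.....1.

..1.....1....
...1.....1...
....1.....1..
.....1.....1.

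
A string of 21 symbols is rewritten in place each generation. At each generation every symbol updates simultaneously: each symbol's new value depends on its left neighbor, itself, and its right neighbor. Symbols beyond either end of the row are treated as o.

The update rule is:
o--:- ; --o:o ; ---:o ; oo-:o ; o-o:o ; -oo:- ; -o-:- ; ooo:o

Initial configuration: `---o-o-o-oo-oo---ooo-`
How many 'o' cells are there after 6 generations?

14

-oo-o-o-o-oo-o-oo-ooo
o-oo-o-o-o-oo-o-oo-oo
oo-oo-o-o-o-oo-o-oo-o
ooo-oo-o-o-o-oo-o-oo-
oooo-oo-o-o-o-oo-o-oo
ooooo-oo-o-o-o-oo-o-o
count of o: 14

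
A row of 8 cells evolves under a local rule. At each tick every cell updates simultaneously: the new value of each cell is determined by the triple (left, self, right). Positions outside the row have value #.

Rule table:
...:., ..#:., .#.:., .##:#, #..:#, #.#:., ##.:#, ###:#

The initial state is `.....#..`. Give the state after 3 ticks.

###.....

#.....#.
##......
###.....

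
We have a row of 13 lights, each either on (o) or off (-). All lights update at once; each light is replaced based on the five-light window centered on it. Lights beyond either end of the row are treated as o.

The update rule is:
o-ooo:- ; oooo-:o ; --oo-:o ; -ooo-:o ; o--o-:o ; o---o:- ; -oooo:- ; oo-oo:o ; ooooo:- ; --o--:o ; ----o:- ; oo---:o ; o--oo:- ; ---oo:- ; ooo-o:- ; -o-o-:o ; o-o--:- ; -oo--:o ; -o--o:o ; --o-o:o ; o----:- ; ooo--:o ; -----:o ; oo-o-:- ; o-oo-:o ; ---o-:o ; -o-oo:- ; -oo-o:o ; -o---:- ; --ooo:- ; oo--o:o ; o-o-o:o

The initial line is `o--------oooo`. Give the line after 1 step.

oo-oooo------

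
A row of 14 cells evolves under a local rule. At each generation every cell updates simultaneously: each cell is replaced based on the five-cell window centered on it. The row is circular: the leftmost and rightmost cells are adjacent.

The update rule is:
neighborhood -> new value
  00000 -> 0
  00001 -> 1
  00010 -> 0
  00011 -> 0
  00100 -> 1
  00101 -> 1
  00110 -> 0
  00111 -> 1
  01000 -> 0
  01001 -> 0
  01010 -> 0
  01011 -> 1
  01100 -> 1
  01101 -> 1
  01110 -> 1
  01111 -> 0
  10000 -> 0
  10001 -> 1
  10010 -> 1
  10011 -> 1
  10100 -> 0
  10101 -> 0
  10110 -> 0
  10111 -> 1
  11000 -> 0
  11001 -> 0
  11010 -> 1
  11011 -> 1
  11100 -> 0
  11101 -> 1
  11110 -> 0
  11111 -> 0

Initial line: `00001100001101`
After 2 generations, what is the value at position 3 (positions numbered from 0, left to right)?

00100100100110
10101101101010
position 3 holds 0

0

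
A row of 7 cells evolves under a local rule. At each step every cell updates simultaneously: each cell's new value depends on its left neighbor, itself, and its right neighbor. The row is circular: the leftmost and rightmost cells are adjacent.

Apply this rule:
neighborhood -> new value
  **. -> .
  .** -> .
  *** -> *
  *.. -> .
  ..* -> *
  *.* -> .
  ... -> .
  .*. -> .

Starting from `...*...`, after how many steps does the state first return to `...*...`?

step 1: ..*....
step 2: .*.....
step 3: *......
step 4: ......*
step 5: .....*.
step 6: ....*..
step 7: ...*...

7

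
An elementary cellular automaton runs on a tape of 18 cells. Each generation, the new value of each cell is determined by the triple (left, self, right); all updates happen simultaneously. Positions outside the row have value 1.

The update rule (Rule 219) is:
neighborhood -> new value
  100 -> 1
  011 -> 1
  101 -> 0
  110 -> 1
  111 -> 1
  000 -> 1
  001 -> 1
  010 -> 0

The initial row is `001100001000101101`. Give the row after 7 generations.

111111110111001101
111111110111111101
111111110111111101  (fixed point — unchanged through generation 7)

111111110111111101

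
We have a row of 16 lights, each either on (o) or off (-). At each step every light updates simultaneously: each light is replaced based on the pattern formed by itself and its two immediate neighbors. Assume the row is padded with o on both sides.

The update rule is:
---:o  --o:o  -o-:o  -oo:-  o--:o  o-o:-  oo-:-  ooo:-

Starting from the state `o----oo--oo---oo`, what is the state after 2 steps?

-oooo--oo--ooo--
-----oo--oo---oo

-----oo--oo---oo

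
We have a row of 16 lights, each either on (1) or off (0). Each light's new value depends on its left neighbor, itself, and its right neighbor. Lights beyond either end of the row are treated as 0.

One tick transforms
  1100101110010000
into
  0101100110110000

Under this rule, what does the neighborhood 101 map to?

At position 5 the neighborhood is 101; the next row has 0 there.

0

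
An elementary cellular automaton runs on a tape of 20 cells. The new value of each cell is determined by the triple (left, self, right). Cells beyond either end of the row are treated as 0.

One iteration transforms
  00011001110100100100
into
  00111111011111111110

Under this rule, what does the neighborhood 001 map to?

At position 2 the neighborhood is 001; the next row has 1 there.

1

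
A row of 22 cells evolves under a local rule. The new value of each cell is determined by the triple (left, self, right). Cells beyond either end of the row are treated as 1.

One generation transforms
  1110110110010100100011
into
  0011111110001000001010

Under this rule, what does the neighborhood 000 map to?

At position 18 the neighborhood is 000; the next row has 1 there.

1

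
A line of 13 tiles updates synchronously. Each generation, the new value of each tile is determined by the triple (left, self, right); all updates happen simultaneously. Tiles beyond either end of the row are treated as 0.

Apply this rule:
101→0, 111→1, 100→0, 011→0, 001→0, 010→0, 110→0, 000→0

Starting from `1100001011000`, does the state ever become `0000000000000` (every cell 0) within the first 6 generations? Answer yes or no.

0000000000000
all cells are 0 at generation 1

yes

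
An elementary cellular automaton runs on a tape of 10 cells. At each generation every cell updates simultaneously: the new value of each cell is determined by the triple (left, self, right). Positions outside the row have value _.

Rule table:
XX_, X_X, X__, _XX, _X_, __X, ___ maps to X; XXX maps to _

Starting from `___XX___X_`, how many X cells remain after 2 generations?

2

generation 1: XXXXXXXXXX
generation 2: X________X
count of X: 2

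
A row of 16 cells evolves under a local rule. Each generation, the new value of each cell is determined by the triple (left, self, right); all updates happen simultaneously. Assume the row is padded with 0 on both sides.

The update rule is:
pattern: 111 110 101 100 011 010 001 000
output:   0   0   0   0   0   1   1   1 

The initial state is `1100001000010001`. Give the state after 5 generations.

0000011111111111

0001111011110111
1110000000000000
0000111111111111
1111000000000000
0000011111111111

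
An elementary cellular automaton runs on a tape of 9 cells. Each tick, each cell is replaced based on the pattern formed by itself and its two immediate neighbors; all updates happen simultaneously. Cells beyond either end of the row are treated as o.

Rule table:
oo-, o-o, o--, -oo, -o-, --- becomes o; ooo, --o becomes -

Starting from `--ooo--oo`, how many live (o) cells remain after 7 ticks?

4

o-o-oo-o-
ooooooooo
---------
oooooooo-
-------oo
oooooo-o-
-----oooo
count of o: 4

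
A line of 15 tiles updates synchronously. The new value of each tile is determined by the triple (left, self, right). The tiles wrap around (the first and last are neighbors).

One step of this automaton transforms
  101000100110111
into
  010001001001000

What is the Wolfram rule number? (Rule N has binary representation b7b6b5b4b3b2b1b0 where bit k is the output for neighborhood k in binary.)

34

position 13: 111 → 0  (bit 7 = 0)
position 0: 110 → 0  (bit 6 = 0)
position 1: 101 → 1  (bit 5 = 1)
position 3: 100 → 0  (bit 4 = 0)
position 9: 011 → 0  (bit 3 = 0)
position 2: 010 → 0  (bit 2 = 0)
position 5: 001 → 1  (bit 1 = 1)
position 4: 000 → 0  (bit 0 = 0)
bits b7..b0 = 00100010 = 34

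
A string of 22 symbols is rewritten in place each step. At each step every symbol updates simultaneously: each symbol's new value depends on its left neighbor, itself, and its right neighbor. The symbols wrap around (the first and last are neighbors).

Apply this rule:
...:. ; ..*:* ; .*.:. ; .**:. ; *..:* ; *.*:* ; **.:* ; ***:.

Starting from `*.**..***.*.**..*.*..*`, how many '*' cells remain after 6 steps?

step 1: **.***..**.*.***.*.**.
step 2: .**..***.**.*..**.*.**
step 3: *.***..**.**.**.**.*.*
step 4: **..***.**.**.**.**.*.
step 5: .***..**.**.**.**.**.*
step 6: *..***.**.**.**.**.**.
count of *: 14

14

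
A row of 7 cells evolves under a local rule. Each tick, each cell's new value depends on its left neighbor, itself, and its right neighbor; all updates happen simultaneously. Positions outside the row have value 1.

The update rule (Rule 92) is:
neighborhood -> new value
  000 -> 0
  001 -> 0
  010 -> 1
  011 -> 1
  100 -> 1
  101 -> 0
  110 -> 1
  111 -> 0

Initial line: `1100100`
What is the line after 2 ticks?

tick 1: 0110110
tick 2: 0110110

0110110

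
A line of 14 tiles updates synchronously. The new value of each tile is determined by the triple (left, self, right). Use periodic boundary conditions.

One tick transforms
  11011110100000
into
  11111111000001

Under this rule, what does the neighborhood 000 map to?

At position 10 the neighborhood is 000; the next row has 0 there.

0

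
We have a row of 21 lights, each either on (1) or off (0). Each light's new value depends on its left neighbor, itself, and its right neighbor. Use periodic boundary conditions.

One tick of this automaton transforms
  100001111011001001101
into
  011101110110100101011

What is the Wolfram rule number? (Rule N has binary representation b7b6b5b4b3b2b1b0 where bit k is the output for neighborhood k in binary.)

position 6: 111 → 1  (bit 7 = 1)
position 0: 110 → 0  (bit 6 = 0)
position 9: 101 → 1  (bit 5 = 1)
position 1: 100 → 1  (bit 4 = 1)
position 5: 011 → 1  (bit 3 = 1)
position 14: 010 → 0  (bit 2 = 0)
position 4: 001 → 0  (bit 1 = 0)
position 2: 000 → 1  (bit 0 = 1)
bits b7..b0 = 10111001 = 185

185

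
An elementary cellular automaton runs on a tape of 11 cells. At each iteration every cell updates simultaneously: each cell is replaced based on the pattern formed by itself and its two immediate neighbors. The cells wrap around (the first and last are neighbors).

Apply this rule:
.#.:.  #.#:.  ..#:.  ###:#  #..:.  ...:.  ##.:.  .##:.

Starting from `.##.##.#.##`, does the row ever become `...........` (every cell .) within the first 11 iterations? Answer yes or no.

iteration 1: ...........
all cells are . at iteration 1

yes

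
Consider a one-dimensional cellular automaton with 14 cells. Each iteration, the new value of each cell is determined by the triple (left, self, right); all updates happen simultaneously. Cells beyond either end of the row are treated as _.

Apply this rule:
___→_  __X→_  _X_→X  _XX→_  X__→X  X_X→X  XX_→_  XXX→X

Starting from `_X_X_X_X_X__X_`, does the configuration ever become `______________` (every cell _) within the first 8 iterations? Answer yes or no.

no

_XXXXXXXXXX_XX
__XXXXXXXX_X__
___XXXXXX_XXX_
____XXXX_X_X_X
_____XX_XXXXXX
_______X_XXXX_
_______XX_XX_X
_________X__XX
iteration 8 is _________X__XX, still not uniform _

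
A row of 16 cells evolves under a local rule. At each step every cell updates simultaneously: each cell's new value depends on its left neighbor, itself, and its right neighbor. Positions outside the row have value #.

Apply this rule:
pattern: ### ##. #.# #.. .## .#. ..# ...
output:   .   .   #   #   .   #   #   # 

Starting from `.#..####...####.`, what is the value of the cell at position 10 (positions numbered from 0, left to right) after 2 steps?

####....###....#
....####...####.
position 10 holds .

.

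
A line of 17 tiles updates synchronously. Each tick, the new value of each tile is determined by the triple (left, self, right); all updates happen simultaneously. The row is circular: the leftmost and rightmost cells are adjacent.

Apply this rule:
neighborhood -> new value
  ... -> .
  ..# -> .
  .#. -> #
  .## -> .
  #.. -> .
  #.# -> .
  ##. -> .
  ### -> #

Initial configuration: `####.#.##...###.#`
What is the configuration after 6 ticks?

.#...#.......#...

###..#.......#...
.#...#.......#...
.#...#.......#...  (fixed point — unchanged through tick 6)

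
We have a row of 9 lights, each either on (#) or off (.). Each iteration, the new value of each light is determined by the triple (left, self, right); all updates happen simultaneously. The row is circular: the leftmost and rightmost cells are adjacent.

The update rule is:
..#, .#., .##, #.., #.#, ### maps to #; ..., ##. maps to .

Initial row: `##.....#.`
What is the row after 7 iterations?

iteration 1: #.#...###
iteration 2: .###.####
iteration 3: ###.####.
iteration 4: ##.####.#
iteration 5: #.####.##
iteration 6: .####.###
iteration 7: ####.###.

####.###.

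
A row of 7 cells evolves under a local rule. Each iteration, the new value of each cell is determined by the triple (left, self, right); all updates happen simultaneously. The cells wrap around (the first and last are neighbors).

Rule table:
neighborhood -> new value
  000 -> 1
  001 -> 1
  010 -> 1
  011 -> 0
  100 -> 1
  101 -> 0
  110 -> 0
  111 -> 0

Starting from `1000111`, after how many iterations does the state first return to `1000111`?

2

iteration 1: 0111000
iteration 2: 1000111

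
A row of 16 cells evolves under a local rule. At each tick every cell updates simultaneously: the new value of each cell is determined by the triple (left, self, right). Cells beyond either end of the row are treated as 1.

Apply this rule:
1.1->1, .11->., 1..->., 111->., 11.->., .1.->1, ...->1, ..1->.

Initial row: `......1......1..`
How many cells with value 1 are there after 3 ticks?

.1111.1.1111.1..
1....111....11..
..11.....11.....
count of 1: 4

4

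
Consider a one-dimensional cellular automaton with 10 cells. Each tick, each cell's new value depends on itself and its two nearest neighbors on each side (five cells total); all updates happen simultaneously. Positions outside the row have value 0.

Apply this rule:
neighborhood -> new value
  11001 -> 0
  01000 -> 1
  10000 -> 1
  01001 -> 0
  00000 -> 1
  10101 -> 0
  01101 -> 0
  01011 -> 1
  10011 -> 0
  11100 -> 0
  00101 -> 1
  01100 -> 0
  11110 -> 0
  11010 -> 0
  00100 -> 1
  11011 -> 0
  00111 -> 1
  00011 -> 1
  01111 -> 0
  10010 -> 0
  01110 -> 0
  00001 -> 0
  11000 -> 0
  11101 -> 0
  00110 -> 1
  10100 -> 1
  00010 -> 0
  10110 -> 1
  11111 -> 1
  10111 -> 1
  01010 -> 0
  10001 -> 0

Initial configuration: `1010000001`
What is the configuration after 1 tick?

1011111001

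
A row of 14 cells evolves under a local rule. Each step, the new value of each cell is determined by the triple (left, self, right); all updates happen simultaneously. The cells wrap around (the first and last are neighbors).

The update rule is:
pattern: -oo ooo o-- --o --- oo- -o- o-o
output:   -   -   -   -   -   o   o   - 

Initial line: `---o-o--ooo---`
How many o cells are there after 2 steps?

---o-o----o---
---o-o----o---
count of o: 3

3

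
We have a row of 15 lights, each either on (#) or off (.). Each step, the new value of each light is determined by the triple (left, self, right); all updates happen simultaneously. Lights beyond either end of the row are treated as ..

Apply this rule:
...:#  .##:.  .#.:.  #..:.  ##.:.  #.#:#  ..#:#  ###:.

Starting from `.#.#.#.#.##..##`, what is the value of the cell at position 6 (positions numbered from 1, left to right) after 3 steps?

#.#.#.#.#...#..
.#.#.#.#..##..#
#.#.#.#..#...#.
position 6 holds .

.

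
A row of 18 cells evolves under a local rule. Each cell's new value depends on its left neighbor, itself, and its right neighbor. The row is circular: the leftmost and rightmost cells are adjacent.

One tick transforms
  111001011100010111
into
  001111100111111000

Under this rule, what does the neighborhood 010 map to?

1

At position 5 the neighborhood is 010; the next row has 1 there.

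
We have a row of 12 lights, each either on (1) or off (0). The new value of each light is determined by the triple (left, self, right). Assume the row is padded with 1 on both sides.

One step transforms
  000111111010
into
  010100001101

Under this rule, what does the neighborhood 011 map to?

1

At position 3 the neighborhood is 011; the next row has 1 there.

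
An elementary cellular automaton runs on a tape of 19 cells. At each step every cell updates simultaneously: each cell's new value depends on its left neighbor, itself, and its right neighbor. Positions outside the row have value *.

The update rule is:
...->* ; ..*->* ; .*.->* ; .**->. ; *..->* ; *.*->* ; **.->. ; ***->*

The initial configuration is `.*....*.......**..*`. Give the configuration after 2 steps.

**************..**.
*************.**..*

*************.**..*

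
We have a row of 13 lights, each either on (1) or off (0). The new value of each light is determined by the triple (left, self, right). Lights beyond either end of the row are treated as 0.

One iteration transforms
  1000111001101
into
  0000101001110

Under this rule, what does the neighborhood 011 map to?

At position 4 the neighborhood is 011; the next row has 1 there.

1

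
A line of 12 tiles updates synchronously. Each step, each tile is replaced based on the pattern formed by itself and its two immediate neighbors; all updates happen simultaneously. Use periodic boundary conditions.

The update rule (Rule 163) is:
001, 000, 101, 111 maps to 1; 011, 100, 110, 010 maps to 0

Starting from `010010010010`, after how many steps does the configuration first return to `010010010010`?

100100100100
001001001001
010010010010

3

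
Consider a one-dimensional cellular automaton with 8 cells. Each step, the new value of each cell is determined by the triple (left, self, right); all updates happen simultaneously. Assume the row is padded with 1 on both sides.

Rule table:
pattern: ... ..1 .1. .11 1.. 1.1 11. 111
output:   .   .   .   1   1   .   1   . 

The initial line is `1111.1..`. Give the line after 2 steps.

...1..1.
1...1...

1...1...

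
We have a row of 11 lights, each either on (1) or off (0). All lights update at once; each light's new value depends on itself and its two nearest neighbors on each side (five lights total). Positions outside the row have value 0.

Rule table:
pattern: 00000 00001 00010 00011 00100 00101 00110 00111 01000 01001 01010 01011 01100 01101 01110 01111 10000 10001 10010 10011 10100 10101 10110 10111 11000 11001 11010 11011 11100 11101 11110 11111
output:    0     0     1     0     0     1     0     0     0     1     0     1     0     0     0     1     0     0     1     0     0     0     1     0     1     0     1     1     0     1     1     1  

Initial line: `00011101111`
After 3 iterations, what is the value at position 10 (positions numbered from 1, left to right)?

00000110110
00000001101
00000000010
position 10 holds 1

1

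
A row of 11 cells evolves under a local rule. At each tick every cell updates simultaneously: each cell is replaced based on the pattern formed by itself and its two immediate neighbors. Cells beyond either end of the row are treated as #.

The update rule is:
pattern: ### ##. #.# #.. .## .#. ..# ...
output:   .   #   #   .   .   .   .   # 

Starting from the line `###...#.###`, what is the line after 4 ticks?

tick 1: ..#.#..#...
tick 2: ...#.....#.
tick 3: .#...###..#
tick 4: #..#...#...

#..#...#...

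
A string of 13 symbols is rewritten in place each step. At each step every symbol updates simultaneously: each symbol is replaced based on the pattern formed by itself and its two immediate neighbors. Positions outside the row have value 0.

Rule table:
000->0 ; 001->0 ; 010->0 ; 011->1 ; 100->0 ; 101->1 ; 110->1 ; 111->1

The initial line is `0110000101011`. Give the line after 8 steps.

0110000010111
0110000001111
0110000001111  (fixed point — unchanged through step 8)

0110000001111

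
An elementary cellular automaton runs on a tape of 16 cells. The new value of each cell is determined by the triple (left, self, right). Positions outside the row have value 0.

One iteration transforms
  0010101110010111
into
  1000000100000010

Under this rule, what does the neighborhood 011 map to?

0

At position 6 the neighborhood is 011; the next row has 0 there.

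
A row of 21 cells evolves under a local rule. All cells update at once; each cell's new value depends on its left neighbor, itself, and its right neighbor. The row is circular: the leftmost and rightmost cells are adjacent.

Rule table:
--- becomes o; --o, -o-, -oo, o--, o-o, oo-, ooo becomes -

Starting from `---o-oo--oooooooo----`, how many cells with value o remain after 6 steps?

oo----------------ooo
---oooooooooooooo----
oo----------------ooo  (repeats step 1; period 2)
step 6: ---oooooooooooooo----
count of o: 14

14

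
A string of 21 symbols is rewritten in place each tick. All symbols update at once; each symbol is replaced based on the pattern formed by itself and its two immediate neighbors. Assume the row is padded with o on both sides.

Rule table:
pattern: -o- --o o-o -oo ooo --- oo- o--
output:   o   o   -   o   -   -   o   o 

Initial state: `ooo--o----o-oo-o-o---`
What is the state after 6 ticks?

--ooooo--oo-oo-o-oo-o
ooo---ooooo-oo-o-oo-o
--oo-oo---o-oo-o-oo-o
oooo-ooo-oo-oo-o-oo-o
---o-o-o-oo-oo-o-oo-o
o-oo-o-o-oo-oo-o-oo-o

o-oo-o-o-oo-oo-o-oo-o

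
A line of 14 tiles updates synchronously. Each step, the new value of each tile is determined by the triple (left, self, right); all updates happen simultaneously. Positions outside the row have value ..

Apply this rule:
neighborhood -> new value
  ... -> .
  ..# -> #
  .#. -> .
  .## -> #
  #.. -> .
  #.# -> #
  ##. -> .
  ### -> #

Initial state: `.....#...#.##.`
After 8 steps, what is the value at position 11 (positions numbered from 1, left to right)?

step 1: ....#...#.##..
step 2: ...#...#.##...
step 3: ..#...#.##....
step 4: .#...#.##.....
step 5: #...#.##......
step 6: ...#.##.......
step 7: ..#.##........
step 8: .#.##.........
position 11 holds .

.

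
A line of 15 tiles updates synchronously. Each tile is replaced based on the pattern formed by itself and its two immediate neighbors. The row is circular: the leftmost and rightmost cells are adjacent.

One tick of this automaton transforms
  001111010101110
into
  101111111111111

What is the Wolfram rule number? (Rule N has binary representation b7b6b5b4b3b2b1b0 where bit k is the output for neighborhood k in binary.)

253

position 3: 111 → 1  (bit 7 = 1)
position 5: 110 → 1  (bit 6 = 1)
position 6: 101 → 1  (bit 5 = 1)
position 14: 100 → 1  (bit 4 = 1)
position 2: 011 → 1  (bit 3 = 1)
position 7: 010 → 1  (bit 2 = 1)
position 1: 001 → 0  (bit 1 = 0)
position 0: 000 → 1  (bit 0 = 1)
bits b7..b0 = 11111101 = 253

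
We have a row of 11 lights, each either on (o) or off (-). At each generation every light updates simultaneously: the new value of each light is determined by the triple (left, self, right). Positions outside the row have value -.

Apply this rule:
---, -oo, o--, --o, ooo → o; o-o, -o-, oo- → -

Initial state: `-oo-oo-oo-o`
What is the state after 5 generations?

o--o--oo---

oo--o--o---
o-oo-oo-ooo
--o--o--oo-
oo-oo-ooo-o
o--o--oo---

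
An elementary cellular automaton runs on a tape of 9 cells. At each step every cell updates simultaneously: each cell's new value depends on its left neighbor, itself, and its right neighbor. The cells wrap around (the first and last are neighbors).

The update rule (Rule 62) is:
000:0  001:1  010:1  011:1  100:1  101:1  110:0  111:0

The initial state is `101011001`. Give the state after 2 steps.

011110111
110001100

110001100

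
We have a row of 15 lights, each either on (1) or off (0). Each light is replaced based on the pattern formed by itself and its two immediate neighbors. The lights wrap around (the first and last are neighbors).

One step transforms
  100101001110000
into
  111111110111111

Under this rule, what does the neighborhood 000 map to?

At position 12 the neighborhood is 000; the next row has 1 there.

1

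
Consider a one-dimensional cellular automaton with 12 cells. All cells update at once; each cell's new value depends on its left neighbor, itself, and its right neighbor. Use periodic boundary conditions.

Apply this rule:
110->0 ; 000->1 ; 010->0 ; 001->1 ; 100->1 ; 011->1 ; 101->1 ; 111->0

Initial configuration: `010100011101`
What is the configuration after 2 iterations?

010110001101

101011110010
010110001101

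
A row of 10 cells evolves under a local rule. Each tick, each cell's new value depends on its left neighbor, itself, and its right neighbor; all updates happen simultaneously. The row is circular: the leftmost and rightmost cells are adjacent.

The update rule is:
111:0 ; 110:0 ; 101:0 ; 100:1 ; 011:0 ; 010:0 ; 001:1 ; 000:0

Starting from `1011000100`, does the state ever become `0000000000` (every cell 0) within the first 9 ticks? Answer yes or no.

no

tick 1: 0000101011
tick 2: 1001000000
tick 3: 0110100001
tick 4: 0000010010
tick 5: 0000101101
tick 6: 1001000000  (repeats tick 2; period 4)
tick 9: 0000101101
tick 9 is 0000101101, still not uniform 0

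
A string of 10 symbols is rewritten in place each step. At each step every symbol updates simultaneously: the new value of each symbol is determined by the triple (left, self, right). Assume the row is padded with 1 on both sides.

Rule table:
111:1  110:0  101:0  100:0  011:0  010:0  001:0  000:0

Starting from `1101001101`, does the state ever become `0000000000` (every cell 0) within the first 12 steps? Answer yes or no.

yes

1000000000
0000000000
all cells are 0 at step 2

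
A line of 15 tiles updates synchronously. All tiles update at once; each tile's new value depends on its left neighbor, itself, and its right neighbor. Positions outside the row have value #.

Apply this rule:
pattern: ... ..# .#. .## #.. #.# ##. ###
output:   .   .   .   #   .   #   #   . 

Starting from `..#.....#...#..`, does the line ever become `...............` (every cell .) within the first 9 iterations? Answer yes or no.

iteration 1: ...............
all cells are . at iteration 1

yes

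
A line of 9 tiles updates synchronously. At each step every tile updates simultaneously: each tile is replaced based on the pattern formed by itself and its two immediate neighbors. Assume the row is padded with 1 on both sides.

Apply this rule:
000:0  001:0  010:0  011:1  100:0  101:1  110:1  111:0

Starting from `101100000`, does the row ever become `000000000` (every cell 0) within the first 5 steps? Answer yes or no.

111100000
000100000
000000000
all cells are 0 at step 3

yes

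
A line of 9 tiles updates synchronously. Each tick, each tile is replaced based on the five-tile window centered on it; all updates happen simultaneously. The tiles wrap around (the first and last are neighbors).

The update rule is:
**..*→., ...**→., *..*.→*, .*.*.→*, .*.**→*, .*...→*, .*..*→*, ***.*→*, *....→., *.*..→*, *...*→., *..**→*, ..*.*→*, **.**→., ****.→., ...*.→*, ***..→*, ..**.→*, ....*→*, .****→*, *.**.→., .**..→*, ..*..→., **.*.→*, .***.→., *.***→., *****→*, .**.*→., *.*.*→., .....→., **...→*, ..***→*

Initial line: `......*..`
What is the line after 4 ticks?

*..******

....**.*.
..*.*.***
.***.*..*
*..******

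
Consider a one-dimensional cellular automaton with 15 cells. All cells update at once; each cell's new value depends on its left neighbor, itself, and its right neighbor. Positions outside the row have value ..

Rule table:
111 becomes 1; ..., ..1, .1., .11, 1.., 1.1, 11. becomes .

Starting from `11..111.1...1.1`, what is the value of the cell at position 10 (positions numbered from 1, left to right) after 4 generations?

.....1.........
...............
...............  (fixed point — unchanged through generation 4)
position 10 holds .

.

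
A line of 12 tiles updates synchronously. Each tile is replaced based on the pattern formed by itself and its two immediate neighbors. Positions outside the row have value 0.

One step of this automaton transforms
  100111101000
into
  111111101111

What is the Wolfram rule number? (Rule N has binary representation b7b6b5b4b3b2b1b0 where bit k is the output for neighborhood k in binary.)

223

position 4: 111 → 1  (bit 7 = 1)
position 6: 110 → 1  (bit 6 = 1)
position 7: 101 → 0  (bit 5 = 0)
position 1: 100 → 1  (bit 4 = 1)
position 3: 011 → 1  (bit 3 = 1)
position 0: 010 → 1  (bit 2 = 1)
position 2: 001 → 1  (bit 1 = 1)
position 10: 000 → 1  (bit 0 = 1)
bits b7..b0 = 11011111 = 223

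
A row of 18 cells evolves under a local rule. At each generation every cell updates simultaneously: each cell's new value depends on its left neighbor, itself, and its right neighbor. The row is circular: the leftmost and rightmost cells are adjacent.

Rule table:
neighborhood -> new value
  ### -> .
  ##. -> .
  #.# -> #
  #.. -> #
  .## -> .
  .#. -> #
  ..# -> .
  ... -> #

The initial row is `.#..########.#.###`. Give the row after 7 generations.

generation 1: ###.........###...
generation 2: ...########....##.
generation 3: ##.........###...#
generation 4: ..########....##..
generation 5: #.........###...##
generation 6: .########....##...
generation 7: .........###...###

.........###...###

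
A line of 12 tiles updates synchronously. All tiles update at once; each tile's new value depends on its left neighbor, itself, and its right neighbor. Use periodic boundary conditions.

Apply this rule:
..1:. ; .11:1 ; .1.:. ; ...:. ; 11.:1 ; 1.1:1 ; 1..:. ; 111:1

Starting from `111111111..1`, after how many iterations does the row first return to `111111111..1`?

111111111..1

1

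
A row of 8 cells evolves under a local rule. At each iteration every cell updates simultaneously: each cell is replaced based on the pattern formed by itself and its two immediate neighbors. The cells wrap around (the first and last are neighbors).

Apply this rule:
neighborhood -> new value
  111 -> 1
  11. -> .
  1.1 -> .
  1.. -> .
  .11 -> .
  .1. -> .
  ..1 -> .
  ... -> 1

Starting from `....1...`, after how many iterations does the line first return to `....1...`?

iteration 1: 111...11
iteration 2: 11..1..1
iteration 3: 1.......
iteration 4: ..11111.
iteration 5: 1..111..
iteration 6: ....1...

6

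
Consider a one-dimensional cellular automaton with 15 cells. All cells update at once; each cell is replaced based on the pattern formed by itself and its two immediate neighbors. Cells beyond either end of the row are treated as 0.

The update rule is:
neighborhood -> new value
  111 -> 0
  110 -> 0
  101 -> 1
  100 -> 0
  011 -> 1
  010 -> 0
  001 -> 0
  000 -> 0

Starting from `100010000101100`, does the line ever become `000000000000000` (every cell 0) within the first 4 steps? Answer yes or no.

yes

step 1: 000000000011000
step 2: 000000000010000
step 3: 000000000000000
all cells are 0 at step 3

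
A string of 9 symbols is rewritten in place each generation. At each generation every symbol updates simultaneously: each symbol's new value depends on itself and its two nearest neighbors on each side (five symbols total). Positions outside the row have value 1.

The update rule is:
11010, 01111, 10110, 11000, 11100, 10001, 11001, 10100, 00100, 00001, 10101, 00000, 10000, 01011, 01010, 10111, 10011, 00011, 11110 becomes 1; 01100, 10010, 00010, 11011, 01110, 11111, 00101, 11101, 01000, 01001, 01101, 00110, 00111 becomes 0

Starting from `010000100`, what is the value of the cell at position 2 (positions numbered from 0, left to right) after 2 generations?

110110101
100101111
position 2 holds 0

0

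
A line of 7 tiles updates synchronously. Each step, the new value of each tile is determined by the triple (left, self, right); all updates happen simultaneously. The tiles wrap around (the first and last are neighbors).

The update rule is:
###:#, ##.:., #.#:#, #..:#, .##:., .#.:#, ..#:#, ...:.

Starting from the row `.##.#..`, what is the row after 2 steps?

###.#.#

#..###.
###.#.#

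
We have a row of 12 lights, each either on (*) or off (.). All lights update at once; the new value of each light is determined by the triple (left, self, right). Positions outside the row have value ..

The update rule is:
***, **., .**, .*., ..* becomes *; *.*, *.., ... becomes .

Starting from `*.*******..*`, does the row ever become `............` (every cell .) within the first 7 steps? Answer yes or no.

*.*******.**
*.*******.**  (fixed point — unchanged through step 7)
step 7 is *.*******.**, still not uniform .

no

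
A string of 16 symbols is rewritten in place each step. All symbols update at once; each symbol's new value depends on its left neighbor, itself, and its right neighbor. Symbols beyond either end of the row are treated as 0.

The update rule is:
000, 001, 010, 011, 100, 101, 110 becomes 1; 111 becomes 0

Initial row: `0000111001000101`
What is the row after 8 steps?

1000111000000001

1111101111111111
1000111000000001
1111101111111111  (repeats step 1; period 2)
step 8: 1000111000000001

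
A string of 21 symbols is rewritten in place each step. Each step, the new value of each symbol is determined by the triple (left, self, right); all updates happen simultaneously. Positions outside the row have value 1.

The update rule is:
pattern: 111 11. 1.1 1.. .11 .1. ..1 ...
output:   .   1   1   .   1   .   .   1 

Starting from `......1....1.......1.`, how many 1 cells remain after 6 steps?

13

.1111...11...11111..1
11..1.1.11.1.1...1..1
.1...1.1111.1..1....1
1..1..11..11.....11.1
1.....11..11.111.1111
1.111.11..1111.111...
count of 1: 13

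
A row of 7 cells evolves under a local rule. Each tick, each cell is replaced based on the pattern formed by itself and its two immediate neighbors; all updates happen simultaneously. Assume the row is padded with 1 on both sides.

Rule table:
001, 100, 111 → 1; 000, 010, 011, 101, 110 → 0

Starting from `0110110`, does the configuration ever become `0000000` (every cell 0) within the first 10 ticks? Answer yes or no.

yes

0000000
all cells are 0 at tick 1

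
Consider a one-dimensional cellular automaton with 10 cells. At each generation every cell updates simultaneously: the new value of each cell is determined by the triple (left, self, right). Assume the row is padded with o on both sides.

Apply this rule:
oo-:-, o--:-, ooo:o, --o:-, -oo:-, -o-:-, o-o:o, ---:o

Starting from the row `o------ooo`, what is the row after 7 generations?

--oooo--oo
---oo----o
-o----oo--
o--oo-----
------ooo-
-oooo--o-o
o-oo----o-

o-oo----o-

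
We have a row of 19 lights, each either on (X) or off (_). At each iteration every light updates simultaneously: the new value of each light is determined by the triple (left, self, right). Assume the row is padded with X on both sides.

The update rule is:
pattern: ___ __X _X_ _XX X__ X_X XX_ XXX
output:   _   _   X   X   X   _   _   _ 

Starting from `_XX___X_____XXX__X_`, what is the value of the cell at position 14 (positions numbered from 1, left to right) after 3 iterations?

_

iteration 1: _X_X__XX____X__X_X_
iteration 2: _X_XX_X_X___XX_X_X_
iteration 3: _X_X__X_XX__X__X_X_
position 14 holds _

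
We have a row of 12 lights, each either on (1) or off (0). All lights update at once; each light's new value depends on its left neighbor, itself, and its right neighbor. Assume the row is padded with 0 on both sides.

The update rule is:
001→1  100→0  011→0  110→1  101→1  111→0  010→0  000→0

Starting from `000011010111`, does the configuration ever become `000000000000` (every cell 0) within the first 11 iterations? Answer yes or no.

no

iteration 1: 000101101001
iteration 2: 001010110010
iteration 3: 010101010100
iteration 4: 101010101000
iteration 5: 010101010000
iteration 6: 101010100000
iteration 7: 010101000000
iteration 8: 101010000000
iteration 9: 010100000000
iteration 10: 101000000000
iteration 11: 010000000000
iteration 11 is 010000000000, still not uniform 0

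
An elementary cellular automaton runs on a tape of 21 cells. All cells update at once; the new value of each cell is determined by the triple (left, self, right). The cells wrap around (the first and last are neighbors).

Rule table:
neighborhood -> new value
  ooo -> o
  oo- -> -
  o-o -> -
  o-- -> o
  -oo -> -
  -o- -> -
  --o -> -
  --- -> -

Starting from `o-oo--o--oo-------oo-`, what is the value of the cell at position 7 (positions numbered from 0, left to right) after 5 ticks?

----o--o---o---------
-----o--o---o--------
------o--o---o-------
-------o--o---o------
--------o--o---o-----
position 7 holds -

-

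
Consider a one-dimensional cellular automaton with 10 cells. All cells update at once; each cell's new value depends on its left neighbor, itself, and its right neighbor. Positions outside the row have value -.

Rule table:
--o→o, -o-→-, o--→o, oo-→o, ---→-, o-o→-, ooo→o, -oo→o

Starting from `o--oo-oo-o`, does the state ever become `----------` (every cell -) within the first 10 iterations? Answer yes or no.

iteration 1: -oooo-oo--
iteration 2: ooooo-ooo-
iteration 3: ooooo-oooo
iteration 4: ooooo-oooo  (fixed point — unchanged through iteration 10)
iteration 10 is ooooo-oooo, still not uniform -

no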